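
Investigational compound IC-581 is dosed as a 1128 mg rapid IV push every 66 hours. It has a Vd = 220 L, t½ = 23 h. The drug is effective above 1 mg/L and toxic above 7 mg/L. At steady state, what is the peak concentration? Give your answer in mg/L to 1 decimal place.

5.9 mg/L

k = ln2/t½ = ln2/23 ≈ 0.030137 h⁻¹; fraction remaining f = e^(−kτ) = e^(−0.030137×66) ≈ 0.1368.
At steady state, accumulation factor R = 1/(1 − e^(−kτ)) ≈ 1.1585.
Single-dose peak C₀ = D/Vd = 1128/220 ≈ 5.127 mg/L.
Steady-state peak Cmax,ss = C₀·R ≈ 5.127 × 1.1585 ≈ 5.940 mg/L.
Peak 5.9 mg/L vs MTC 7 mg/L: below toxic threshold.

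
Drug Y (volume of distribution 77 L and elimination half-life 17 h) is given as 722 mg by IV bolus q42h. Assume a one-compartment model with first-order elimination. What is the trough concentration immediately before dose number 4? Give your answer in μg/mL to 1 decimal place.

f = (1/2)^(τ/t½) = (1/2)^(42/17) ≈ 0.1804.
C₀ = D/Vd = 722/77 ≈ 9.377 μg/mL.
Before the 4th dose, 3 doses have been given. Superposition: Cmin = C₀·(f + f² + … + f^3).
≈ 9.377 × (0.1804 + 0.0325 + 0.0059) ≈ 9.377 × 0.2188 ≈ 2.052 μg/mL.

2.1 μg/mL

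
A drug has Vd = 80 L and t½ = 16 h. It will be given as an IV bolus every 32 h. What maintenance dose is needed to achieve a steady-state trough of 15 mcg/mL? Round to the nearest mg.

3600 mg

τ/t½ = 32/16 ≈ 2, so f = (1/2)^(32/16) ≈ 0.250000.
Cmin,ss = (D/Vd)·f/(1−f), so D = Cmin,ss·Vd·(1−f)/f.
D = 15 × 80 × (1−f)/f ≈ 15 × 80 × 3.00000 ≈ 3600.00 mg.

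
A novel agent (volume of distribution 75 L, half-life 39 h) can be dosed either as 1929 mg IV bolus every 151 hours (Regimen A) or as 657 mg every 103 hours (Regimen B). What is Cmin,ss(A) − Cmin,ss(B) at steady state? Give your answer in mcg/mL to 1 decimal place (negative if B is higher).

Regimen A: f = (1/2)^(151/39) ≈ 0.0683; Cmin,ss = (1929/75)·f/(1−f) ≈ 1.885 mcg/mL.
Regimen B: f = (1/2)^(103/39) ≈ 0.1603; Cmin,ss = (657/75)·f/(1−f) ≈ 1.672 mcg/mL.
Difference ≈ 1.885 − 1.672 ≈ 0.213 mcg/mL.

0.2 mcg/mL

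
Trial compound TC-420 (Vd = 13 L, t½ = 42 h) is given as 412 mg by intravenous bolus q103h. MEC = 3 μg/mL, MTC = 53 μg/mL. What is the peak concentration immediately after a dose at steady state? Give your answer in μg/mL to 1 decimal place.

k = ln2/t½ = ln2/42 ≈ 0.016504 h⁻¹; fraction remaining f = e^(−kτ) = e^(−0.016504×103) ≈ 0.1827.
Accumulation ratio R = 1/(1 − f) ≈ 1/0.8173 ≈ 1.2235.
Each bolus raises the concentration by D/Vd = 412/13 ≈ 31.692 μg/mL.
Steady-state peak Cmax,ss = C₀·R ≈ 31.692 × 1.2235 ≈ 38.775 μg/mL.
Peak 38.8 μg/mL vs MTC 53 μg/mL: below toxic threshold.

38.8 μg/mL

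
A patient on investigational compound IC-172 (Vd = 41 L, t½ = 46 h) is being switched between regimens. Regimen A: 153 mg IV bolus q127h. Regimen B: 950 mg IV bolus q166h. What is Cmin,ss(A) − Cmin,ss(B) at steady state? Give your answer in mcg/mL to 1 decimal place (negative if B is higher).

-1.4 mcg/mL

Regimen A: f = (1/2)^(127/46) ≈ 0.1475; Cmin,ss = (153/41)·f/(1−f) ≈ 0.646 mcg/mL.
Regimen B: f = (1/2)^(166/46) ≈ 0.0820; Cmin,ss = (950/41)·f/(1−f) ≈ 2.070 mcg/mL.
Difference ≈ 0.646 − 2.070 ≈ -1.424 mcg/mL.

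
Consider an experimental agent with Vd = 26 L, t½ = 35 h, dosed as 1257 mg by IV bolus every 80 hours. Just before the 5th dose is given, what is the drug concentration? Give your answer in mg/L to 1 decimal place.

12.5 mg/L

f = (1/2)^(τ/t½) = (1/2)^(80/35) ≈ 0.2051.
C₀ = D/Vd = 1257/26 ≈ 48.346 mg/L.
Before the 5th dose, 4 doses have been given. Superposition: Cmin = C₀·(f + f² + … + f^4).
≈ 48.346 × (0.2051 + 0.0421 + 0.0086 + 0.0018) ≈ 48.346 × 0.2576 ≈ 12.454 mg/L.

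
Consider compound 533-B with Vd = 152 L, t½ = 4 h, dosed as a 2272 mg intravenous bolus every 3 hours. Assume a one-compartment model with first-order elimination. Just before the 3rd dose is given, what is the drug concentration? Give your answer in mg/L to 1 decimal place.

14.2 mg/L

f = (1/2)^(τ/t½) = (1/2)^(3/4) ≈ 0.5946.
C₀ = D/Vd = 2272/152 ≈ 14.947 mg/L.
Before the 3rd dose, 2 doses have been given. Superposition: Cmin = C₀·(f + f²).
≈ 14.947 × (0.5946 + 0.3535) ≈ 14.947 × 0.9481 ≈ 14.171 mg/L.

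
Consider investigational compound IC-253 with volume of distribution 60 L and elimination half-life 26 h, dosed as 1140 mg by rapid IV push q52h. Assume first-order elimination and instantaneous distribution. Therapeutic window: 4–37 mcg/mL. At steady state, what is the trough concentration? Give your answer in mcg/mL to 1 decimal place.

The dosing interval is 2 half-lives, so f = 2^(−2) = 0.25.
Accumulation ratio R = 1/(1 − f) = 1/0.75 = 4/3.
Single-dose peak C₀ = D/Vd = 1140/60 = 19 mcg/mL.
Steady-state peak Cmax,ss = C₀·R = 19 × 4/3 ≈ 25.333 mcg/mL.
Steady-state trough Cmin,ss = Cmax,ss·f ≈ 25.333 × 0.25 ≈ 6.333 mcg/mL.
Trough 6.3 mcg/mL vs MEC 4 mcg/mL: adequate.

6.3 mcg/mL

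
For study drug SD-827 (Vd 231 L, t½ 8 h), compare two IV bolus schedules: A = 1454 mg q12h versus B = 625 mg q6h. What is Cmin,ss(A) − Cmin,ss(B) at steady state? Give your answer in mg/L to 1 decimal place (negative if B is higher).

Regimen A: f = (1/2)^(12/8) ≈ 0.3536; Cmin,ss = (1454/231)·f/(1−f) ≈ 3.443 mg/L.
Regimen B: f = (1/2)^(6/8) ≈ 0.5946; Cmin,ss = (625/231)·f/(1−f) ≈ 3.968 mg/L.
Difference ≈ 3.443 − 3.968 ≈ -0.525 mg/L.

-0.5 mg/L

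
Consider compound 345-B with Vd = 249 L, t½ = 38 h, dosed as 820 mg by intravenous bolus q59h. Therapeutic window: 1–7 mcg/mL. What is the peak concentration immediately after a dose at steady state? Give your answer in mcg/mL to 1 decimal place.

5.0 mcg/mL

τ/t½ = 59/38 ≈ 1.5526, so fraction remaining f = (1/2)^(59/38) ≈ 0.3409.
At steady state, accumulation factor R = 1/(1 − e^(−kτ)) ≈ 1.5172.
Single-dose peak C₀ = D/Vd = 820/249 ≈ 3.293 mcg/mL.
Steady-state peak Cmax,ss = C₀·R ≈ 3.293 × 1.5172 ≈ 4.996 mcg/mL.
Peak 5.0 mcg/mL vs MTC 7 mcg/mL: below toxic threshold.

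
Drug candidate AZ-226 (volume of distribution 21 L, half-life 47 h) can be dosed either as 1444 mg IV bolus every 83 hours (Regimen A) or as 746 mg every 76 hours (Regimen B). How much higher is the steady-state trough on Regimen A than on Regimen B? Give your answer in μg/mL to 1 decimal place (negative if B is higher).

11.5 μg/mL

Regimen A: f = (1/2)^(83/47) ≈ 0.2940; Cmin,ss = (1444/21)·f/(1−f) ≈ 28.635 μg/mL.
Regimen B: f = (1/2)^(76/47) ≈ 0.3260; Cmin,ss = (746/21)·f/(1−f) ≈ 17.182 μg/mL.
Difference ≈ 28.635 − 17.182 ≈ 11.453 μg/mL.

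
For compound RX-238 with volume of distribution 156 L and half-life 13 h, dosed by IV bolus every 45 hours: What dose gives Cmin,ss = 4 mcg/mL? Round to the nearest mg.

τ/t½ = 45/13 ≈ 3.4615, so f = (1/2)^(45/13) ≈ 0.090776.
Cmin,ss = (D/Vd)·f/(1−f), so D = Cmin,ss·Vd·(1−f)/f.
D = 4 × 156 × (1−f)/f ≈ 4 × 156 × 10.01613 ≈ 6250.07 mg.

6250 mg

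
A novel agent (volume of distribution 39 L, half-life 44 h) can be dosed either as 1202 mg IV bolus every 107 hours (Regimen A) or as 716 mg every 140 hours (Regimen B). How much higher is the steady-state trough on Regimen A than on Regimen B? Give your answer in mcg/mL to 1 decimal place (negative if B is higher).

4.7 mcg/mL

Regimen A: f = (1/2)^(107/44) ≈ 0.1853; Cmin,ss = (1202/39)·f/(1−f) ≈ 7.010 mcg/mL.
Regimen B: f = (1/2)^(140/44) ≈ 0.1102; Cmin,ss = (716/39)·f/(1−f) ≈ 2.274 mcg/mL.
Difference ≈ 7.010 − 2.274 ≈ 4.736 mcg/mL.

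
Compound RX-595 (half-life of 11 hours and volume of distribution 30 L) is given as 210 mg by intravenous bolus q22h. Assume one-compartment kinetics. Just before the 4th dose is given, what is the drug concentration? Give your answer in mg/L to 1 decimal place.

2.3 mg/L

f = (1/2)^(τ/t½) = (1/2)^(22/11) ≈ 0.2500.
C₀ = D/Vd = 210/30 ≈ 7.000 mg/L.
Before the 4th dose, 3 doses have been given. Superposition: Cmin = C₀·(f + f² + … + f^3).
≈ 7.000 × (0.2500 + 0.0625 + 0.0156) ≈ 7.000 × 0.3281 ≈ 2.297 mg/L.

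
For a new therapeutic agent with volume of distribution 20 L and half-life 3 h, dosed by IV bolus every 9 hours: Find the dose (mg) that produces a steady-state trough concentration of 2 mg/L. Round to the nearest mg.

280 mg

τ/t½ = 9/3 ≈ 3, so f = (1/2)^(9/3) ≈ 0.125000.
Cmin,ss = (D/Vd)·f/(1−f), so D = Cmin,ss·Vd·(1−f)/f.
D = 2 × 20 × (1−f)/f ≈ 2 × 20 × 7.00000 ≈ 280.00 mg.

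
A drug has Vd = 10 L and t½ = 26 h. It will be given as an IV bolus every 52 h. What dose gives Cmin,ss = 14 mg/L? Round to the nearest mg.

τ/t½ = 52/26 ≈ 2, so f = (1/2)^(52/26) ≈ 0.250000.
Cmin,ss = (D/Vd)·f/(1−f), so D = Cmin,ss·Vd·(1−f)/f.
D = 14 × 10 × (1−f)/f ≈ 14 × 10 × 3.00000 ≈ 420.00 mg.

420 mg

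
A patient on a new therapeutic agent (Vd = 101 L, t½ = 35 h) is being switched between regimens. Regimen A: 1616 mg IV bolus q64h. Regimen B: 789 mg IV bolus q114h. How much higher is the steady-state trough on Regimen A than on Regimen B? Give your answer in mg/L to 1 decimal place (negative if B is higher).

Regimen A: f = (1/2)^(64/35) ≈ 0.2815; Cmin,ss = (1616/101)·f/(1−f) ≈ 6.269 mg/L.
Regimen B: f = (1/2)^(114/35) ≈ 0.1046; Cmin,ss = (789/101)·f/(1−f) ≈ 0.913 mg/L.
Difference ≈ 6.269 − 0.913 ≈ 5.356 mg/L.

5.4 mg/L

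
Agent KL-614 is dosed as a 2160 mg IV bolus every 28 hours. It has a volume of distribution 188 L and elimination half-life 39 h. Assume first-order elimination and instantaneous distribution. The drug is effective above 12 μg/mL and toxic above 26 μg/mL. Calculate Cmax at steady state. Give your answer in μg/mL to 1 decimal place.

τ/t½ = 28/39 ≈ 0.71795, so fraction remaining f = (1/2)^(28/39) ≈ 0.6080.
Accumulation ratio R = 1/(1 − f) ≈ 1/0.3920 ≈ 2.5510.
Each bolus raises the concentration by D/Vd = 2160/188 ≈ 11.489 μg/mL.
Steady-state peak Cmax,ss = C₀·R ≈ 11.489 × 2.5510 ≈ 29.308 μg/mL.
Peak 29.3 μg/mL vs MTC 26 μg/mL: exceeds toxic threshold.

29.3 μg/mL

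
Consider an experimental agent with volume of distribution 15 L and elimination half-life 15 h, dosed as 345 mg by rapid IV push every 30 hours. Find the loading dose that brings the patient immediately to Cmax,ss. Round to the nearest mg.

f = (1/2)^(30/15) ≈ 0.250000; accumulation ratio R = 1/(1−f) ≈ 1.33333.
Loading dose to hit Cmax,ss on first dose: D_load = D_maint·R ≈ 345 × 1.33333 ≈ 460.00 mg.

460 mg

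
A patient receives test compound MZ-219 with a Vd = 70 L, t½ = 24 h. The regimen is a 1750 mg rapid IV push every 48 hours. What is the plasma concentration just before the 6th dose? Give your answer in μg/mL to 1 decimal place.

f = (1/2)^(τ/t½) = (1/2)^(48/24) ≈ 0.2500.
C₀ = D/Vd = 1750/70 ≈ 25.000 μg/mL.
Before the 6th dose, 5 doses have been given. Superposition: Cmin = C₀·(f + f² + … + f^5).
≈ 25.000 × (0.2500 + 0.0625 + 0.0156 + 0.0039 + 0.0010) ≈ 25.000 × 0.3330 ≈ 8.325 μg/mL.

8.3 μg/mL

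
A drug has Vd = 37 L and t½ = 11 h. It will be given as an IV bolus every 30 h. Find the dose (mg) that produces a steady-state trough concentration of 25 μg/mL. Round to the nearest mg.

5200 mg

τ/t½ = 30/11 ≈ 2.7273, so f = (1/2)^(30/11) ≈ 0.151011.
Cmin,ss = (D/Vd)·f/(1−f), so D = Cmin,ss·Vd·(1−f)/f.
D = 25 × 37 × (1−f)/f ≈ 25 × 37 × 5.62203 ≈ 5200.38 mg.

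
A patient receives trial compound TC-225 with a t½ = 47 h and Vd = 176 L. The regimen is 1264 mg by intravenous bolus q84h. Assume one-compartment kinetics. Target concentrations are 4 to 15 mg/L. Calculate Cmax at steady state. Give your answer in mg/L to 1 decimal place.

10.1 mg/L

τ/t½ = 84/47 ≈ 1.7872, so fraction remaining f = (1/2)^(84/47) ≈ 0.2897.
Accumulation ratio R = 1/(1 − f) ≈ 1/0.7103 ≈ 1.4079.
Single-dose peak C₀ = D/Vd = 1264/176 ≈ 7.182 mg/L.
Cmax,ss = C₀/(1 − f) ≈ 7.182/0.7103 ≈ 10.111 mg/L.
Peak 10.1 mg/L vs MTC 15 mg/L: below toxic threshold.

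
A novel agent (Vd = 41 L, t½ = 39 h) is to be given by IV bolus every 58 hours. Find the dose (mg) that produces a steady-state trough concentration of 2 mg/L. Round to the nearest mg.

148 mg

τ/t½ = 58/39 ≈ 1.4872, so f = (1/2)^(58/39) ≈ 0.356709.
Cmin,ss = (D/Vd)·f/(1−f), so D = Cmin,ss·Vd·(1−f)/f.
D = 2 × 41 × (1−f)/f ≈ 2 × 41 × 1.80341 ≈ 147.88 mg.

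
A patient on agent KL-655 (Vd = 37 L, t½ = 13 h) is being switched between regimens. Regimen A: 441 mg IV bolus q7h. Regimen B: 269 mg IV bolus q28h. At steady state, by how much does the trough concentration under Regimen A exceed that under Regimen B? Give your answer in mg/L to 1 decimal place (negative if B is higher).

Regimen A: f = (1/2)^(7/13) ≈ 0.6885; Cmin,ss = (441/37)·f/(1−f) ≈ 26.344 mg/L.
Regimen B: f = (1/2)^(28/13) ≈ 0.2247; Cmin,ss = (269/37)·f/(1−f) ≈ 2.107 mg/L.
Difference ≈ 26.344 − 2.107 ≈ 24.237 mg/L.

24.2 mg/L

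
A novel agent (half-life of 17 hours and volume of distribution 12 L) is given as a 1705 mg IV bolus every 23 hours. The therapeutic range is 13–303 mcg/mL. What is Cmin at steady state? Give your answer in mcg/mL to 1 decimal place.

91.4 mcg/mL

Over one 23-h interval, 23/17 ≈ 1.3529 half-lives elapse, leaving f ≈ 0.3915 of each dose.
At steady state, accumulation factor R = 1/(1 − e^(−kτ)) ≈ 1.6434.
Each bolus raises the concentration by D/Vd = 1705/12 ≈ 142.083 mcg/mL.
Cmax,ss = C₀/(1 − f) ≈ 142.083/0.6085 ≈ 233.497 mcg/mL.
One interval later, Cmin,ss = Cmax,ss·e^(−kτ) ≈ 233.497 × 0.3915 ≈ 91.414 mcg/mL.
Trough 91.4 mcg/mL vs MEC 13 mcg/mL: adequate.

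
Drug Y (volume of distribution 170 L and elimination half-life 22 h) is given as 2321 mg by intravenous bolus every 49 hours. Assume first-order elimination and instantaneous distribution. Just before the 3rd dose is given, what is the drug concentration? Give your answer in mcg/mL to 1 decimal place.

3.5 mcg/mL

f = (1/2)^(τ/t½) = (1/2)^(49/22) ≈ 0.2136.
C₀ = D/Vd = 2321/170 ≈ 13.653 mcg/mL.
Before the 3rd dose, 2 doses have been given. Superposition: Cmin = C₀·(f + f²).
≈ 13.653 × (0.2136 + 0.0456) ≈ 13.653 × 0.2592 ≈ 3.539 mcg/mL.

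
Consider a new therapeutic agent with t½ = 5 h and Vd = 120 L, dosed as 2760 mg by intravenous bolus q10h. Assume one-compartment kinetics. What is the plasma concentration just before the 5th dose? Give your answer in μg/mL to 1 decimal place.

f = (1/2)^(τ/t½) = (1/2)^(10/5) ≈ 0.2500.
C₀ = D/Vd = 2760/120 ≈ 23.000 μg/mL.
Before the 5th dose, 4 doses have been given. Superposition: Cmin = C₀·(f + f² + … + f^4).
≈ 23.000 × (0.2500 + 0.0625 + 0.0156 + 0.0039) ≈ 23.000 × 0.3320 ≈ 7.636 μg/mL.

7.6 μg/mL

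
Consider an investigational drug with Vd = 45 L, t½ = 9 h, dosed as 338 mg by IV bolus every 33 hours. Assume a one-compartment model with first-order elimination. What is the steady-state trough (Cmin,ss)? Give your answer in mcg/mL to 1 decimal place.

τ/t½ = 33/9 ≈ 3.6667, so fraction remaining f = (1/2)^(33/9) ≈ 0.0787.
Single-dose peak C₀ = D/Vd = 338/45 ≈ 7.511 mcg/mL.
Steady-state trough Cmin,ss = C₀·f/(1−f) ≈ 7.511 × 0.0787/0.9213 ≈ 0.642 mcg/mL.

0.6 mcg/mL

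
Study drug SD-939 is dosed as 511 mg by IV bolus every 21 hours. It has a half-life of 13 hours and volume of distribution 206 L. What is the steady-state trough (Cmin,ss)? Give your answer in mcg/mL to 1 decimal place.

1.2 mcg/mL

k = ln2/t½ = ln2/13 ≈ 0.053319 h⁻¹; fraction remaining f = e^(−kτ) = e^(−0.053319×21) ≈ 0.3264.
Each bolus raises the concentration by D/Vd = 511/206 ≈ 2.481 mcg/mL.
Steady-state trough Cmin,ss = C₀·f/(1−f) ≈ 2.481 × 0.3264/0.6736 ≈ 1.202 mcg/mL.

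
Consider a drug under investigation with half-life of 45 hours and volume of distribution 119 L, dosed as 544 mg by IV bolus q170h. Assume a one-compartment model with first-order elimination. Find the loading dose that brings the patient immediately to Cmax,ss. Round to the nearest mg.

587 mg

f = (1/2)^(170/45) ≈ 0.072908; accumulation ratio R = 1/(1−f) ≈ 1.07864.
Loading dose to hit Cmax,ss on first dose: D_load = D_maint·R ≈ 544 × 1.07864 ≈ 586.78 mg.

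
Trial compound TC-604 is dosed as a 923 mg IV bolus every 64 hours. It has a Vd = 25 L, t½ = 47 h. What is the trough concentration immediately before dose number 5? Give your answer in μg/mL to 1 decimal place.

f = (1/2)^(τ/t½) = (1/2)^(64/47) ≈ 0.3891.
C₀ = D/Vd = 923/25 ≈ 36.920 μg/mL.
Before the 5th dose, 4 doses have been given. Superposition: Cmin = C₀·(f + f² + … + f^4).
≈ 36.920 × (0.3891 + 0.1514 + 0.0589 + 0.0229) ≈ 36.920 × 0.6223 ≈ 22.975 μg/mL.

23.0 μg/mL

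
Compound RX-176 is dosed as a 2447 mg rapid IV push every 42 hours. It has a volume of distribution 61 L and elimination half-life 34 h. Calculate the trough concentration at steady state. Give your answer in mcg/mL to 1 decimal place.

29.6 mcg/mL

τ/t½ = 42/34 ≈ 1.2353, so fraction remaining f = (1/2)^(42/34) ≈ 0.4248.
Accumulation ratio R = 1/(1 − f) ≈ 1/0.5752 ≈ 1.7385.
Single-dose peak C₀ = D/Vd = 2447/61 ≈ 40.115 mcg/mL.
Cmax,ss = C₀/(1 − f) ≈ 40.115/0.5752 ≈ 69.741 mcg/mL.
Steady-state trough Cmin,ss = Cmax,ss·f ≈ 69.741 × 0.4248 ≈ 29.626 mcg/mL.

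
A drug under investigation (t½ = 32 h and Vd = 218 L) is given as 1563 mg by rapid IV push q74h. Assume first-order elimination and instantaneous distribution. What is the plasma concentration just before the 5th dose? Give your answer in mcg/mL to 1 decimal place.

1.8 mcg/mL

f = (1/2)^(τ/t½) = (1/2)^(74/32) ≈ 0.2013.
C₀ = D/Vd = 1563/218 ≈ 7.170 mcg/mL.
Before the 5th dose, 4 doses have been given. Superposition: Cmin = C₀·(f + f² + … + f^4).
≈ 7.170 × (0.2013 + 0.0405 + 0.0082 + 0.0016) ≈ 7.170 × 0.2516 ≈ 1.804 mcg/mL.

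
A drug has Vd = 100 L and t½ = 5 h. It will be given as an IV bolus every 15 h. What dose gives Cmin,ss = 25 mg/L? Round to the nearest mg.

17500 mg

τ/t½ = 15/5 ≈ 3, so f = (1/2)^(15/5) ≈ 0.125000.
Cmin,ss = (D/Vd)·f/(1−f), so D = Cmin,ss·Vd·(1−f)/f.
D = 25 × 100 × (1−f)/f ≈ 25 × 100 × 7.00000 ≈ 17500.00 mg.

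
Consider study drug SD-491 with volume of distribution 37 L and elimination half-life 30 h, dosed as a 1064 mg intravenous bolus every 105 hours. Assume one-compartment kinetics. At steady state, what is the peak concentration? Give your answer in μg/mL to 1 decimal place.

31.5 μg/mL

τ/t½ = 105/30 ≈ 3.5, so fraction remaining f = (1/2)^(105/30) ≈ 0.0884.
At steady state, accumulation factor R = 1/(1 − e^(−kτ)) ≈ 1.0970.
Each bolus raises the concentration by D/Vd = 1064/37 ≈ 28.757 μg/mL.
Steady-state peak Cmax,ss = C₀·R ≈ 28.757 × 1.0970 ≈ 31.546 μg/mL.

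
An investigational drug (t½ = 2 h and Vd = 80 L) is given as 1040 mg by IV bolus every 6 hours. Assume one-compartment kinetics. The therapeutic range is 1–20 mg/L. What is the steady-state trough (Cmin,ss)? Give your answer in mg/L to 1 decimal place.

1.9 mg/L

τ = 6 h = 3 half-lives, so f = (1/2)^3 = 0.125.
At steady state, R = 1/(1 − 0.125) = 8/7.
Single-dose peak C₀ = D/Vd = 1040/80 = 13 mg/L.
Steady-state peak Cmax,ss = C₀·R = 13 × 8/7 ≈ 14.857 mg/L.
Steady-state trough Cmin,ss = Cmax,ss·f ≈ 14.857 × 0.125 ≈ 1.857 mg/L.
Trough 1.9 mg/L vs MEC 1 mg/L: adequate.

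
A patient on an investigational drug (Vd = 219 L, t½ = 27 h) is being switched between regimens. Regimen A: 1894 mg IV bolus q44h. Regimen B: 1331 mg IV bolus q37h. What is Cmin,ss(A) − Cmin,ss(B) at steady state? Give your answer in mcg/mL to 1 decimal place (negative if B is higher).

0.3 mcg/mL

Regimen A: f = (1/2)^(44/27) ≈ 0.3232; Cmin,ss = (1894/219)·f/(1−f) ≈ 4.130 mcg/mL.
Regimen B: f = (1/2)^(37/27) ≈ 0.3868; Cmin,ss = (1331/219)·f/(1−f) ≈ 3.834 mcg/mL.
Difference ≈ 4.130 − 3.834 ≈ 0.296 mcg/mL.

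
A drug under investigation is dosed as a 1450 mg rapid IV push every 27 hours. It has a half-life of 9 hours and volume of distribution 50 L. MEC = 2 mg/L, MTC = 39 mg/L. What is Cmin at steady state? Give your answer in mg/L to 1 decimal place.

The dosing interval is 3 half-lives, so f = 2^(−3) = 0.125.
At steady state, R = 1/(1 − 0.125) = 8/7.
Single-dose peak C₀ = D/Vd = 1450/50 = 29 mg/L.
Steady-state peak Cmax,ss = C₀·R = 29 × 8/7 ≈ 33.143 mg/L.
Steady-state trough Cmin,ss = Cmax,ss·f ≈ 33.143 × 0.125 ≈ 4.143 mg/L.
Trough 4.1 mg/L vs MEC 2 mg/L: adequate.

4.1 mg/L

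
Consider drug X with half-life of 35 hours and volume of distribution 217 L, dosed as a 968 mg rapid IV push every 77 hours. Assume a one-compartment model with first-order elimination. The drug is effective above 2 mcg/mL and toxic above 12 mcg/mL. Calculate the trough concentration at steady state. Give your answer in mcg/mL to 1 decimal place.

τ/t½ = 77/35 ≈ 2.2, so fraction remaining f = (1/2)^(77/35) ≈ 0.2176.
Single-dose peak C₀ = D/Vd = 968/217 ≈ 4.461 mcg/mL.
Steady-state trough Cmin,ss = C₀·f/(1−f) ≈ 4.461 × 0.2176/0.7824 ≈ 1.241 mcg/mL.
Trough 1.2 mcg/mL vs MEC 2 mcg/mL: subtherapeutic.

1.2 mcg/mL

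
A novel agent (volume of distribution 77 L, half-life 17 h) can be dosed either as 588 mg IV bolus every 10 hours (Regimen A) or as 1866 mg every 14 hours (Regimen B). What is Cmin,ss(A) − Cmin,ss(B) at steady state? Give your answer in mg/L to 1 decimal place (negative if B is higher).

Regimen A: f = (1/2)^(10/17) ≈ 0.6652; Cmin,ss = (588/77)·f/(1−f) ≈ 15.172 mg/L.
Regimen B: f = (1/2)^(14/17) ≈ 0.5651; Cmin,ss = (1866/77)·f/(1−f) ≈ 31.489 mg/L.
Difference ≈ 15.172 − 31.489 ≈ -16.317 mg/L.

-16.3 mg/L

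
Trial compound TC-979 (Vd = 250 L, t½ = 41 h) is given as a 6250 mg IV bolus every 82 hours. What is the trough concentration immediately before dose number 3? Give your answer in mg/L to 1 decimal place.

7.8 mg/L

f = (1/2)^(τ/t½) = (1/2)^(82/41) ≈ 0.2500.
C₀ = D/Vd = 6250/250 ≈ 25.000 mg/L.
Before the 3rd dose, 2 doses have been given. Superposition: Cmin = C₀·(f + f²).
≈ 25.000 × (0.2500 + 0.0625) ≈ 25.000 × 0.3125 ≈ 7.812 mg/L.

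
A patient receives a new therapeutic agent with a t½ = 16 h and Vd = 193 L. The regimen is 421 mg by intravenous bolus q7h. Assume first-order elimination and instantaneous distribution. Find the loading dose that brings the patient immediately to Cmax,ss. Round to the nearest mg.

f = (1/2)^(7/16) ≈ 0.738413; accumulation ratio R = 1/(1−f) ≈ 3.82282.
Loading dose to hit Cmax,ss on first dose: D_load = D_maint·R ≈ 421 × 3.82282 ≈ 1609.41 mg.

1609 mg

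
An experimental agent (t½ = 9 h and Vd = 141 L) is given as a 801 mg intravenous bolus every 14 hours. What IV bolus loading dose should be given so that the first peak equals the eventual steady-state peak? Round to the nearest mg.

1214 mg

f = (1/2)^(14/9) ≈ 0.340198; accumulation ratio R = 1/(1−f) ≈ 1.51561.
Loading dose to hit Cmax,ss on first dose: D_load = D_maint·R ≈ 801 × 1.51561 ≈ 1214.00 mg.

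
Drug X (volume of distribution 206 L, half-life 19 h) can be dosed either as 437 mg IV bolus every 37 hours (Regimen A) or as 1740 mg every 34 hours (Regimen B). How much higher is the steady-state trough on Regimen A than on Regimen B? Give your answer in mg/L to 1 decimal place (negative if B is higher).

Regimen A: f = (1/2)^(37/19) ≈ 0.2593; Cmin,ss = (437/206)·f/(1−f) ≈ 0.743 mg/L.
Regimen B: f = (1/2)^(34/19) ≈ 0.2893; Cmin,ss = (1740/206)·f/(1−f) ≈ 3.438 mg/L.
Difference ≈ 0.743 − 3.438 ≈ -2.695 mg/L.

-2.7 mg/L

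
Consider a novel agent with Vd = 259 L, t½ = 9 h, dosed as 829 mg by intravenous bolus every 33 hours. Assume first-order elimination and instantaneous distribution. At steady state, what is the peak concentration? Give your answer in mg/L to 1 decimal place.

k = ln2/t½ = ln2/9 ≈ 0.077016 h⁻¹; fraction remaining f = e^(−kτ) = e^(−0.077016×33) ≈ 0.0787.
At steady state, accumulation factor R = 1/(1 − e^(−kτ)) ≈ 1.0854.
Each bolus raises the concentration by D/Vd = 829/259 ≈ 3.201 mg/L.
Steady-state peak Cmax,ss = C₀·R ≈ 3.201 × 1.0854 ≈ 3.474 mg/L.

3.5 mg/L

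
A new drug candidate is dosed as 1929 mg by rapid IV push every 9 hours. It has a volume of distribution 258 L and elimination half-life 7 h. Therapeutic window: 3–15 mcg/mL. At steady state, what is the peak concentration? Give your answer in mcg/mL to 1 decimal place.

Over one 9-h interval, 9/7 ≈ 1.2857 half-lives elapse, leaving f ≈ 0.4102 of each dose.
At steady state, accumulation factor R = 1/(1 − e^(−kτ)) ≈ 1.6955.
Single-dose peak C₀ = D/Vd = 1929/258 ≈ 7.477 mcg/mL.
Steady-state peak Cmax,ss = C₀·R ≈ 7.477 × 1.6955 ≈ 12.677 mcg/mL.
Peak 12.7 mcg/mL vs MTC 15 mcg/mL: below toxic threshold.

12.7 mcg/mL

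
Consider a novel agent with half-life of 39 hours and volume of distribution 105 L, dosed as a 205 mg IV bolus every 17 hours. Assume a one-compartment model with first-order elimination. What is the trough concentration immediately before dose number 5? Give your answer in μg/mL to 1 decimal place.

f = (1/2)^(τ/t½) = (1/2)^(17/39) ≈ 0.7392.
C₀ = D/Vd = 205/105 ≈ 1.952 μg/mL.
Before the 5th dose, 4 doses have been given. Superposition: Cmin = C₀·(f + f² + … + f^4).
≈ 1.952 × (0.7392 + 0.5464 + 0.4039 + 0.2986) ≈ 1.952 × 1.9881 ≈ 3.881 μg/mL.

3.9 μg/mL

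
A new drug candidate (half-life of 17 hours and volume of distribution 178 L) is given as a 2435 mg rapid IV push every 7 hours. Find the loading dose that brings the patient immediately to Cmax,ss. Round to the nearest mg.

f = (1/2)^(7/17) ≈ 0.751703; accumulation ratio R = 1/(1−f) ≈ 4.02743.
Loading dose to hit Cmax,ss on first dose: D_load = D_maint·R ≈ 2435 × 4.02743 ≈ 9806.79 mg.

9807 mg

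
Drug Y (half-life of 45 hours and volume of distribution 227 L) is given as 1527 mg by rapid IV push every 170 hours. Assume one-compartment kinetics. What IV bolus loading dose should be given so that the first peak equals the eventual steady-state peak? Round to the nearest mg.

1647 mg

f = (1/2)^(170/45) ≈ 0.072908; accumulation ratio R = 1/(1−f) ≈ 1.07864.
Loading dose to hit Cmax,ss on first dose: D_load = D_maint·R ≈ 1527 × 1.07864 ≈ 1647.08 mg.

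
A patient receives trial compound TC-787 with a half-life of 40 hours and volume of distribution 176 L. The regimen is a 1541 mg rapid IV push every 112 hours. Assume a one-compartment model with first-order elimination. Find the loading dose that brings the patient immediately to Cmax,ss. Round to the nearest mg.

1799 mg

f = (1/2)^(112/40) ≈ 0.143587; accumulation ratio R = 1/(1−f) ≈ 1.16766.
Loading dose to hit Cmax,ss on first dose: D_load = D_maint·R ≈ 1541 × 1.16766 ≈ 1799.36 mg.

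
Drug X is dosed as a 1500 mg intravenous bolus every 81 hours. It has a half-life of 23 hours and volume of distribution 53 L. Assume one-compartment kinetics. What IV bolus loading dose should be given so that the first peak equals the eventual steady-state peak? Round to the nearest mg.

1643 mg

f = (1/2)^(81/23) ≈ 0.087066; accumulation ratio R = 1/(1−f) ≈ 1.09537.
Loading dose to hit Cmax,ss on first dose: D_load = D_maint·R ≈ 1500 × 1.09537 ≈ 1643.05 mg.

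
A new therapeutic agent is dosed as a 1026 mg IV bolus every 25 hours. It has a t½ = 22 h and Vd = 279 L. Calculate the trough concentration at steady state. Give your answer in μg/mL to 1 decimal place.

3.1 μg/mL

τ/t½ = 25/22 ≈ 1.1364, so fraction remaining f = (1/2)^(25/22) ≈ 0.4549.
Accumulation ratio R = 1/(1 − f) ≈ 1/0.5451 ≈ 1.8345.
Each bolus raises the concentration by D/Vd = 1026/279 ≈ 3.677 μg/mL.
Cmax,ss = C₀/(1 − f) ≈ 3.677/0.5451 ≈ 6.746 μg/mL.
Steady-state trough Cmin,ss = Cmax,ss·f ≈ 6.746 × 0.4549 ≈ 3.069 μg/mL.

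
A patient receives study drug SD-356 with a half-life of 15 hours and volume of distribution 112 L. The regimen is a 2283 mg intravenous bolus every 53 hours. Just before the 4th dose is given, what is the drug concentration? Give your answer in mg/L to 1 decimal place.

1.9 mg/L

f = (1/2)^(τ/t½) = (1/2)^(53/15) ≈ 0.0864.
C₀ = D/Vd = 2283/112 ≈ 20.384 mg/L.
Before the 4th dose, 3 doses have been given. Superposition: Cmin = C₀·(f + f² + … + f^3).
≈ 20.384 × (0.0864 + 0.0075 + 0.0006) ≈ 20.384 × 0.0945 ≈ 1.926 mg/L.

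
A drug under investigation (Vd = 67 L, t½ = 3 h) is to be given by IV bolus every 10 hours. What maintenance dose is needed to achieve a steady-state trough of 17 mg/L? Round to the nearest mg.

τ/t½ = 10/3 ≈ 3.3333, so f = (1/2)^(10/3) ≈ 0.099213.
Cmin,ss = (D/Vd)·f/(1−f), so D = Cmin,ss·Vd·(1−f)/f.
D = 17 × 67 × (1−f)/f ≈ 17 × 67 × 9.07932 ≈ 10341.35 mg.

10341 mg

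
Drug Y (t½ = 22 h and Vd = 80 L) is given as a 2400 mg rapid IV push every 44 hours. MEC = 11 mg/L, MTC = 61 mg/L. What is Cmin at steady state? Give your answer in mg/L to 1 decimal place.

τ = 44 h = 2 half-lives, so f = (1/2)^2 = 0.25.
At steady state, R = 1/(1 − 0.25) = 4/3.
Single-dose peak C₀ = D/Vd = 2400/80 = 30 mg/L.
Steady-state peak Cmax,ss = C₀·R = 30 × 4/3 ≈ 40.000 mg/L.
Steady-state trough Cmin,ss = Cmax,ss·f ≈ 40.000 × 0.25 ≈ 10.000 mg/L.
Trough 10.0 mg/L vs MEC 11 mg/L: subtherapeutic.

10.0 mg/L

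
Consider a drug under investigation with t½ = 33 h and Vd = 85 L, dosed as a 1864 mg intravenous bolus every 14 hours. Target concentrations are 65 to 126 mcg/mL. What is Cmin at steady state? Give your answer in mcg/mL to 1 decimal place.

64.1 mcg/mL

Over one 14-h interval, 14/33 ≈ 0.42424 half-lives elapse, leaving f ≈ 0.7452 of each dose.
Each bolus raises the concentration by D/Vd = 1864/85 ≈ 21.929 mcg/mL.
Steady-state trough Cmin,ss = C₀·f/(1−f) ≈ 21.929 × 0.7452/0.2548 ≈ 64.135 mcg/mL.
Trough 64.1 mcg/mL vs MEC 65 mcg/mL: subtherapeutic.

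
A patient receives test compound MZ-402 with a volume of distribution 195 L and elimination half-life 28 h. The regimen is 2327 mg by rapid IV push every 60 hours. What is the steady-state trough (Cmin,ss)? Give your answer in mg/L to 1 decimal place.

3.5 mg/L

τ/t½ = 60/28 ≈ 2.1429, so fraction remaining f = (1/2)^(60/28) ≈ 0.2264.
Each bolus raises the concentration by D/Vd = 2327/195 ≈ 11.933 mg/L.
Steady-state trough Cmin,ss = C₀·f/(1−f) ≈ 11.933 × 0.2264/0.7736 ≈ 3.492 mg/L.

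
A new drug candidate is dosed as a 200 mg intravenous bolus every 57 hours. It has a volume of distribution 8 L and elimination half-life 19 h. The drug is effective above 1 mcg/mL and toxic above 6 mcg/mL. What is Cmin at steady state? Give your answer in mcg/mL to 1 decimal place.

3.6 mcg/mL

τ = 57 h = 3 half-lives, so f = (1/2)^3 = 0.125.
At steady state, R = 1/(1 − 0.125) = 8/7.
Single-dose peak C₀ = D/Vd = 200/8 = 25 mcg/mL.
Steady-state peak Cmax,ss = C₀·R = 25 × 8/7 ≈ 28.571 mcg/mL.
Steady-state trough Cmin,ss = Cmax,ss·f ≈ 28.571 × 0.125 ≈ 3.571 mcg/mL.
Trough 3.6 mcg/mL vs MEC 1 mcg/mL: adequate.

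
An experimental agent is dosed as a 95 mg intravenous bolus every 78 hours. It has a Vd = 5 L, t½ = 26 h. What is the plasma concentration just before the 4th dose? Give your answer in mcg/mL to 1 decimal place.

2.7 mcg/mL

f = (1/2)^(τ/t½) = (1/2)^(78/26) ≈ 0.1250.
C₀ = D/Vd = 95/5 ≈ 19.000 mcg/mL.
Before the 4th dose, 3 doses have been given. Superposition: Cmin = C₀·(f + f² + … + f^3).
≈ 19.000 × (0.1250 + 0.0156 + 0.0020) ≈ 19.000 × 0.1426 ≈ 2.709 mcg/mL.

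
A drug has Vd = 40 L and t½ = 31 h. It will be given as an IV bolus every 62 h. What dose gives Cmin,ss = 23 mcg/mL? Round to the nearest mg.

2760 mg

τ/t½ = 62/31 ≈ 2, so f = (1/2)^(62/31) ≈ 0.250000.
Cmin,ss = (D/Vd)·f/(1−f), so D = Cmin,ss·Vd·(1−f)/f.
D = 23 × 40 × (1−f)/f ≈ 23 × 40 × 3.00000 ≈ 2760.00 mg.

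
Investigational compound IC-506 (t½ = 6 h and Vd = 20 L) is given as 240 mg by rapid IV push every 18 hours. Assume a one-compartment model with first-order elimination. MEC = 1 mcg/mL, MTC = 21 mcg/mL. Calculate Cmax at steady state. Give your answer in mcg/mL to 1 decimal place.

13.7 mcg/mL

τ = 18 h = 3 half-lives, so f = (1/2)^3 = 0.125.
At steady state, R = 1/(1 − 0.125) = 8/7.
Single-dose peak C₀ = D/Vd = 240/20 = 12 mcg/mL.
Steady-state peak Cmax,ss = C₀·R = 12 × 8/7 ≈ 13.714 mcg/mL.
Peak 13.7 mcg/mL vs MTC 21 mcg/mL: below toxic threshold.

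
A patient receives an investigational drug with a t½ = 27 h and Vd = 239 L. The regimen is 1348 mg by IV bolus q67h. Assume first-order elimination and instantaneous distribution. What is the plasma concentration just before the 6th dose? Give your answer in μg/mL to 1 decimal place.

f = (1/2)^(τ/t½) = (1/2)^(67/27) ≈ 0.1791.
C₀ = D/Vd = 1348/239 ≈ 5.640 μg/mL.
Before the 6th dose, 5 doses have been given. Superposition: Cmin = C₀·(f + f² + … + f^5).
≈ 5.640 × (0.1791 + 0.0321 + 0.0057 + 0.0010 + 0.0002) ≈ 5.640 × 0.2181 ≈ 1.230 μg/mL.

1.2 μg/mL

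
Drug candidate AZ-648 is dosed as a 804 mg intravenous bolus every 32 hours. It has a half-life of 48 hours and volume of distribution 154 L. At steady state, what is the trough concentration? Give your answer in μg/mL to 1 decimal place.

8.9 μg/mL

τ/t½ = 32/48 ≈ 0.66667, so fraction remaining f = (1/2)^(32/48) ≈ 0.6300.
At steady state, accumulation factor R = 1/(1 − e^(−kτ)) ≈ 2.7027.
Each bolus raises the concentration by D/Vd = 804/154 ≈ 5.221 μg/mL.
Steady-state peak Cmax,ss = C₀·R ≈ 5.221 × 2.7027 ≈ 14.111 μg/mL.
Steady-state trough Cmin,ss = Cmax,ss·f ≈ 14.111 × 0.6300 ≈ 8.890 μg/mL.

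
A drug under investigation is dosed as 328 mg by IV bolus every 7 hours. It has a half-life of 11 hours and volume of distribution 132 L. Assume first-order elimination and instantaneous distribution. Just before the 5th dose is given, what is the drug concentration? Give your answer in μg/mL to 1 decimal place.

3.7 μg/mL

f = (1/2)^(τ/t½) = (1/2)^(7/11) ≈ 0.6433.
C₀ = D/Vd = 328/132 ≈ 2.485 μg/mL.
Before the 5th dose, 4 doses have been given. Superposition: Cmin = C₀·(f + f² + … + f^4).
≈ 2.485 × (0.6433 + 0.4138 + 0.2662 + 0.1713) ≈ 2.485 × 1.4946 ≈ 3.714 μg/mL.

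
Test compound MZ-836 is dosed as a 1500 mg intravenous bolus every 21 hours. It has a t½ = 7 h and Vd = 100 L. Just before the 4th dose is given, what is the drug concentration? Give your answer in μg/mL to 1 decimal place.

2.1 μg/mL

f = (1/2)^(τ/t½) = (1/2)^(21/7) ≈ 0.1250.
C₀ = D/Vd = 1500/100 ≈ 15.000 μg/mL.
Before the 4th dose, 3 doses have been given. Superposition: Cmin = C₀·(f + f² + … + f^3).
≈ 15.000 × (0.1250 + 0.0156 + 0.0020) ≈ 15.000 × 0.1426 ≈ 2.139 μg/mL.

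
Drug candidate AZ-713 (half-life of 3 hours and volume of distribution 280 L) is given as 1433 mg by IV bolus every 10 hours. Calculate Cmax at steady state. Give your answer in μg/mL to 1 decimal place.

5.7 μg/mL

k = ln2/t½ = ln2/3 ≈ 0.231049 h⁻¹; fraction remaining f = e^(−kτ) = e^(−0.231049×10) ≈ 0.0992.
Accumulation ratio R = 1/(1 − f) ≈ 1/0.9008 ≈ 1.1101.
Each bolus raises the concentration by D/Vd = 1433/280 ≈ 5.118 μg/mL.
Steady-state peak Cmax,ss = C₀·R ≈ 5.118 × 1.1101 ≈ 5.681 μg/mL.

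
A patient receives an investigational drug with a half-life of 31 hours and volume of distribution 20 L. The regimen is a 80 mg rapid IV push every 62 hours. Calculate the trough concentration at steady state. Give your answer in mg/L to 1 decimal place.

τ = 62 h = 2 half-lives, so f = (1/2)^2 = 0.25.
At steady state, R = 1/(1 − 0.25) = 4/3.
Single-dose peak C₀ = D/Vd = 80/20 = 4 mg/L.
Steady-state peak Cmax,ss = C₀·R = 4 × 4/3 ≈ 5.333 mg/L.
Steady-state trough Cmin,ss = Cmax,ss·f ≈ 5.333 × 0.25 ≈ 1.333 mg/L.

1.3 mg/L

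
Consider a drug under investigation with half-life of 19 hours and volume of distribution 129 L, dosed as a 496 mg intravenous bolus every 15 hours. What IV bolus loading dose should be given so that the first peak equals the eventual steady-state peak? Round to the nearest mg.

f = (1/2)^(15/19) ≈ 0.578555; accumulation ratio R = 1/(1−f) ≈ 2.37279.
Loading dose to hit Cmax,ss on first dose: D_load = D_maint·R ≈ 496 × 2.37279 ≈ 1176.90 mg.

1177 mg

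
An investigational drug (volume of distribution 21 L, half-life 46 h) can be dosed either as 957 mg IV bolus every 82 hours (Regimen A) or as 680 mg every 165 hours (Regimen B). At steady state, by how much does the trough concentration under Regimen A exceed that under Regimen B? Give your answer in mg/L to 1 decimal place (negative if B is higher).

15.7 mg/L

Regimen A: f = (1/2)^(82/46) ≈ 0.2907; Cmin,ss = (957/21)·f/(1−f) ≈ 18.677 mg/L.
Regimen B: f = (1/2)^(165/46) ≈ 0.0832; Cmin,ss = (680/21)·f/(1−f) ≈ 2.939 mg/L.
Difference ≈ 18.677 − 2.939 ≈ 15.738 mg/L.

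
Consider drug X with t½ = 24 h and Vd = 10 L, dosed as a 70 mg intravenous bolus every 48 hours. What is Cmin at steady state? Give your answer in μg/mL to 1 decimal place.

τ = 48 h = 2 half-lives, so f = (1/2)^2 = 0.25.
Accumulation ratio R = 1/(1 − f) = 1/0.75 = 4/3.
Single-dose peak C₀ = D/Vd = 70/10 = 7 μg/mL.
Steady-state peak Cmax,ss = C₀·R = 7 × 4/3 ≈ 9.333 μg/mL.
Steady-state trough Cmin,ss = Cmax,ss·f ≈ 9.333 × 0.25 ≈ 2.333 μg/mL.

2.3 μg/mL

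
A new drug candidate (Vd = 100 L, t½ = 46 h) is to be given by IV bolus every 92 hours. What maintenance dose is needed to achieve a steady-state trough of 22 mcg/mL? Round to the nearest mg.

6600 mg

τ/t½ = 92/46 ≈ 2, so f = (1/2)^(92/46) ≈ 0.250000.
Cmin,ss = (D/Vd)·f/(1−f), so D = Cmin,ss·Vd·(1−f)/f.
D = 22 × 100 × (1−f)/f ≈ 22 × 100 × 3.00000 ≈ 6600.00 mg.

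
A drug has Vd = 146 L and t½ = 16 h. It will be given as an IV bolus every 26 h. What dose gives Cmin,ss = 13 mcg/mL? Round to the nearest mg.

3956 mg

τ/t½ = 26/16 ≈ 1.625, so f = (1/2)^(26/16) ≈ 0.324210.
Cmin,ss = (D/Vd)·f/(1−f), so D = Cmin,ss·Vd·(1−f)/f.
D = 13 × 146 × (1−f)/f ≈ 13 × 146 × 2.08442 ≈ 3956.23 mg.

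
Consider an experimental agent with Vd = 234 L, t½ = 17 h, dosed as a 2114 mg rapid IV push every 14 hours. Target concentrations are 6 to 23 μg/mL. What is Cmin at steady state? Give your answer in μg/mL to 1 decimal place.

k = ln2/t½ = ln2/17 ≈ 0.040773 h⁻¹; fraction remaining f = e^(−kτ) = e^(−0.040773×14) ≈ 0.5651.
Single-dose peak C₀ = D/Vd = 2114/234 ≈ 9.034 μg/mL.
Steady-state trough Cmin,ss = C₀·f/(1−f) ≈ 9.034 × 0.5651/0.4349 ≈ 11.739 μg/mL.
Trough 11.7 μg/mL vs MEC 6 μg/mL: adequate.

11.7 μg/mL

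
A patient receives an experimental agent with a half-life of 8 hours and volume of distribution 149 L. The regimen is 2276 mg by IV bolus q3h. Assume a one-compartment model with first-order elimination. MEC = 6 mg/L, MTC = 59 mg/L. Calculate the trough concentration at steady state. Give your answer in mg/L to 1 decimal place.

k = ln2/t½ = ln2/8 ≈ 0.086643 h⁻¹; fraction remaining f = e^(−kτ) = e^(−0.086643×3) ≈ 0.7711.
At steady state, accumulation factor R = 1/(1 − e^(−kτ)) ≈ 4.3687.
Single-dose peak C₀ = D/Vd = 2276/149 ≈ 15.275 mg/L.
Steady-state peak Cmax,ss = C₀·R ≈ 15.275 × 4.3687 ≈ 66.732 mg/L.
One interval later, Cmin,ss = Cmax,ss·e^(−kτ) ≈ 66.732 × 0.7711 ≈ 51.457 mg/L.
Trough 51.5 mg/L vs MEC 6 mg/L: adequate.

51.5 mg/L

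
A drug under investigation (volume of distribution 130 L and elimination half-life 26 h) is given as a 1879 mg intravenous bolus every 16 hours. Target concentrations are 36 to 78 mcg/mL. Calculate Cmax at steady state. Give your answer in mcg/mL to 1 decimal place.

41.6 mcg/mL

τ/t½ = 16/26 ≈ 0.61538, so fraction remaining f = (1/2)^(16/26) ≈ 0.6528.
Accumulation ratio R = 1/(1 − f) ≈ 1/0.3472 ≈ 2.8802.
Single-dose peak C₀ = D/Vd = 1879/130 ≈ 14.454 mcg/mL.
Cmax,ss = C₀/(1 − f) ≈ 14.454/0.3472 ≈ 41.630 mcg/mL.
Peak 41.6 mcg/mL vs MTC 78 mcg/mL: below toxic threshold.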